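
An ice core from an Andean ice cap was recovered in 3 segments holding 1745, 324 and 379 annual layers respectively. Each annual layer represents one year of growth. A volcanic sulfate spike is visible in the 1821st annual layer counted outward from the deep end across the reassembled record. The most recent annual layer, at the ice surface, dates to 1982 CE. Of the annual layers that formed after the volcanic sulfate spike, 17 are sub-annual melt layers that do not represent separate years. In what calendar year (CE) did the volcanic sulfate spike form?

1372 CE

Total annual layers = 1745 + 324 + 379 = 2448.
The volcanic sulfate spike sits at annual layer 1821 from the deep end, so 2448 − 1821 = 627 annual layers formed after it.
Excluding 17 false annual layers: 627 − 17 = 610.
Counting back 610 years from 1982 CE places the volcanic sulfate spike in 1982 − 610 = 1372 CE.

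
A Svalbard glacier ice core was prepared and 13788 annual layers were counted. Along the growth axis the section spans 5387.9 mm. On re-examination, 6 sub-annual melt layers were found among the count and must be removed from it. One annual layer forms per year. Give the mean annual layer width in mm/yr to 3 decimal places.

0.391 mm/yr

After corrections the count is 13788 − 6 = 13782 annual layers.
5387.9 mm over 13782 years gives 5387.9 / 13782 ≈ 0.391 mm/yr.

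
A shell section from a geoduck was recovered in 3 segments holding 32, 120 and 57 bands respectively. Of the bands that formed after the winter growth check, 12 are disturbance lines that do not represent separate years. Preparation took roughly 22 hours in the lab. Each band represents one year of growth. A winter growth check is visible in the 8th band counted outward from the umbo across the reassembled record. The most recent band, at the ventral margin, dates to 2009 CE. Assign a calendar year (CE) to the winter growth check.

Total bands = 32 + 120 + 57 = 209.
209 − 8 = 201 bands lie beyond the winter growth check toward the ventral margin.
Removing the 12 false bands leaves 201 − 12 = 189 true bands beyond the winter growth check.
2009 − 189 = 1820 CE.

1820 CE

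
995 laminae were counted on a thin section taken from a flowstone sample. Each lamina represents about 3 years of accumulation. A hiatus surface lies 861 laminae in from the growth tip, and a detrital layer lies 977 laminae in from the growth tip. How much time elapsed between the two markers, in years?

The two markers are separated by 977 − 861 = 116 laminae.
At 3 years per lamina, 116 × 3 = 348 years.

348 years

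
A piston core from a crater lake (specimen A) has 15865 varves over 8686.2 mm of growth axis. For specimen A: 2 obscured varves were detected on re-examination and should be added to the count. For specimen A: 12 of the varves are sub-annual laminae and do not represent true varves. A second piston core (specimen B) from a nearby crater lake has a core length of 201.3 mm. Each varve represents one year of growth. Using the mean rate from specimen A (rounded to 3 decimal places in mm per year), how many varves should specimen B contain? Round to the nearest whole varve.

367 varves

Specimen A: correcting the raw count gives 15865 − 12 + 2 = 15855 true varves.
A: Mean rate = 8686.2 mm / 15855 years ≈ 0.548 mm/yr.
Specimen B: 201.3 mm / 0.548 mm per year = 367.34 years ≈ 367 varves.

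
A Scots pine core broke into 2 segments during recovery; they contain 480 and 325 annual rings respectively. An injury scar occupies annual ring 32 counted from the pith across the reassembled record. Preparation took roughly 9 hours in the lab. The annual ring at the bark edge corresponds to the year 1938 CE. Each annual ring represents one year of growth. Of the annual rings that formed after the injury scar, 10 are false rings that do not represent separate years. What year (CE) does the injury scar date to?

Total annual rings = 480 + 325 = 805.
805 − 32 = 773 annual rings lie beyond the injury scar toward the bark edge.
773 − 10 false = 763 true annual rings after the injury scar.
Counting back 763 years from 1938 CE places the injury scar in 1938 − 763 = 1175 CE.

1175 CE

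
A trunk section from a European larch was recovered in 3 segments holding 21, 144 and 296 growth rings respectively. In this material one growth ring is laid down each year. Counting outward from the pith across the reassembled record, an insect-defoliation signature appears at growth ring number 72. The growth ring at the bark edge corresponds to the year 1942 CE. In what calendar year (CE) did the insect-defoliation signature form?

Total growth rings = 21 + 144 + 296 = 461.
The insect-defoliation signature sits at growth ring 72 from the pith, so 461 − 72 = 389 growth rings formed after it.
1942 − 389 = 1553 CE.

1553 CE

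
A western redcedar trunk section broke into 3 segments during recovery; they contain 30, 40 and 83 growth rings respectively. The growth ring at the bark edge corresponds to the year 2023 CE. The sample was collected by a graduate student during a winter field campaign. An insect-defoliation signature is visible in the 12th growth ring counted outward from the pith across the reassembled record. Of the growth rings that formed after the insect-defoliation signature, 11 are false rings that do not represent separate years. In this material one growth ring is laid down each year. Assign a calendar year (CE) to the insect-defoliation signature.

1893 CE

Total growth rings = 30 + 40 + 83 = 153.
153 − 12 = 141 growth rings lie beyond the insect-defoliation signature toward the bark edge.
Excluding 11 false growth rings: 141 − 11 = 130.
Counting back 130 years from 2023 CE places the insect-defoliation signature in 2023 − 130 = 1893 CE.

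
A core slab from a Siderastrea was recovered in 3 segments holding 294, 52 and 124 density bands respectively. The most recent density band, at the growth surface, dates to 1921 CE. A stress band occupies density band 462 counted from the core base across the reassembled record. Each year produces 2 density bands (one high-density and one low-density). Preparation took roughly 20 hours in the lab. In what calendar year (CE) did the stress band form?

Total density bands = 294 + 52 + 124 = 470.
The stress band sits at density band 462 from the core base, so 470 − 462 = 8 density bands formed after it.
Dividing by 2 density bands per year: 8 / 2 = 4 years.
1921 − 4 = 1917 CE.

1917 CE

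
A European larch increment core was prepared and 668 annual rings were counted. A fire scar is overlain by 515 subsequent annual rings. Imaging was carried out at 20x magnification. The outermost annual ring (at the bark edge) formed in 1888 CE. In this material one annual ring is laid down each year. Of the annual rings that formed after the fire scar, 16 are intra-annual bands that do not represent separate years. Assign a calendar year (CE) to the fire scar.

515 annual rings post-date the fire scar.
Removing the 16 false annual rings leaves 515 − 16 = 499 true annual rings beyond the fire scar.
The annual ring at the bark edge is 1888 CE, so the fire scar dates to 1888 − 499 = 1389 CE.

1389 CE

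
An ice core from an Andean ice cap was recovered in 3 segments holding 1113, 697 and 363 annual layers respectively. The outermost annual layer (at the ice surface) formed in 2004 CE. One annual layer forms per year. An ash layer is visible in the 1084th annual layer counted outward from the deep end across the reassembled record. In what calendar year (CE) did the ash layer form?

Total annual layers = 1113 + 697 + 363 = 2173.
Between annual layer 1084 and the ice surface there are 2173 − 1084 = 1089 annual layers.
Counting back 1089 years from 2004 CE places the ash layer in 2004 − 1089 = 915 CE.

915 CE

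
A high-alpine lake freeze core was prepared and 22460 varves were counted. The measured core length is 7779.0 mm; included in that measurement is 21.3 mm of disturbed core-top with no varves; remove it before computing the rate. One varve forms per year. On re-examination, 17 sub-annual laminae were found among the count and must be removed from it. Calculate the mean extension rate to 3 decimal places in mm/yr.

0.346 mm/yr

True varve count = 22460 − 17 = 22443.
The growth record spans 7779.0 − 21.3 = 7757.7 mm.
Mean rate = 7757.7 mm / 22443 years ≈ 0.346 mm/yr.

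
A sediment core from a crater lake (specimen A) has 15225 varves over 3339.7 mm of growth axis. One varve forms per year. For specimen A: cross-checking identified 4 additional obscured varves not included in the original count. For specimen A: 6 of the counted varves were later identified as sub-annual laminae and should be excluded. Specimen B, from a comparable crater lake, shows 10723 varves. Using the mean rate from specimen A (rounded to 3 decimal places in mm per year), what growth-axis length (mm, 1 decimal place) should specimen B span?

2348.3 mm

Specimen A: correcting the raw count gives 15225 − 6 + 4 = 15223 true varves.
A: Mean rate = 3339.7 mm / 15223 years ≈ 0.219 mm per year.
Length of B = 0.219 × 10723 = 2348.3 mm.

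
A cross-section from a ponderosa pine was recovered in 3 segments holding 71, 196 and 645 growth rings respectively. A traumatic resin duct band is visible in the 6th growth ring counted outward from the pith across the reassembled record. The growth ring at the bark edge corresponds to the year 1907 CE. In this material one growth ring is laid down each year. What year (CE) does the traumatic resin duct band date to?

1001 CE

Total growth rings = 71 + 196 + 645 = 912.
Between growth ring 6 and the bark edge there are 912 − 6 = 906 growth rings.
1907 − 906 = 1001 CE.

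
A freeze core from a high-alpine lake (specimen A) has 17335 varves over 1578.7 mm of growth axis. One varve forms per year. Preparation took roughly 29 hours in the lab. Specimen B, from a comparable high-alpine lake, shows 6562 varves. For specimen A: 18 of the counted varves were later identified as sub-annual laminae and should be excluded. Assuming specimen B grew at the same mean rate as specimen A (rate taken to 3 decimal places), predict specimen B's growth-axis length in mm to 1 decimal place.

597.1 mm

Specimen A: true varve count = 17335 − 18 = 17317.
A: 1578.7 mm over 17317 years gives 1578.7 / 17317 ≈ 0.091 mm/year.
For B, 0.091 mm/year × 6562 years = 597.1 mm.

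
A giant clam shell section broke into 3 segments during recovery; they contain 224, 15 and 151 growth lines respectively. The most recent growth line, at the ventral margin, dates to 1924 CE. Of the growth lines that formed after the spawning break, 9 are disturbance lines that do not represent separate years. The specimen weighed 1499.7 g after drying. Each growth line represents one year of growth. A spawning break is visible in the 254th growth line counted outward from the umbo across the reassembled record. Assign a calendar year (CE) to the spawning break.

1797 CE

Total growth lines = 224 + 15 + 151 = 390.
The spawning break sits at growth line 254 from the umbo, so 390 − 254 = 136 growth lines formed after it.
Removing the 9 false growth lines leaves 136 − 9 = 127 true growth lines beyond the spawning break.
The growth line at the ventral margin is 1924 CE, so the spawning break dates to 1924 − 127 = 1797 CE.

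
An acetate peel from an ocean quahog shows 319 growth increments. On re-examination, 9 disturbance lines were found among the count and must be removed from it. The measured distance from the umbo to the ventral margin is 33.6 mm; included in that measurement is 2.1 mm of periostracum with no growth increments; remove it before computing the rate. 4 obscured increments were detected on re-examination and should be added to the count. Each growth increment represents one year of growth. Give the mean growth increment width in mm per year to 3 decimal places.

0.100 mm per year

Correcting the raw count gives 319 − 9 + 4 = 314 true growth increments.
Removing the 2.1 mm offcut leaves 33.6 − 2.1 = 31.5 mm.
Mean rate = 31.5 mm / 314 years ≈ 0.100 mm per year.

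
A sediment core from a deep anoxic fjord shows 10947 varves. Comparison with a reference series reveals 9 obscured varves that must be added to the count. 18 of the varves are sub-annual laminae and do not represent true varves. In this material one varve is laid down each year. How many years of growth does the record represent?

True varve count = 10947 − 18 + 9 = 10938.
One varve per year makes the duration 10938 years.

10938 yr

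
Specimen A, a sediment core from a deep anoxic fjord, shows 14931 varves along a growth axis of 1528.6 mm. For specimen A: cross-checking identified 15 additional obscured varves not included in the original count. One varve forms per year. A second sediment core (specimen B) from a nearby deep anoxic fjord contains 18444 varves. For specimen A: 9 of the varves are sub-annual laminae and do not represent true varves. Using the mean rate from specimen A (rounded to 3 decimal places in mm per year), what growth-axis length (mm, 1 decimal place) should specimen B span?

Specimen A: after corrections the count is 14931 − 9 + 15 = 14937 varves.
A: Extension rate ≈ 1528.6 / 14937 = 0.102 mm per year.
B's length ≈ 0.102 × 18444 = 1881.3 mm.

1881.3 mm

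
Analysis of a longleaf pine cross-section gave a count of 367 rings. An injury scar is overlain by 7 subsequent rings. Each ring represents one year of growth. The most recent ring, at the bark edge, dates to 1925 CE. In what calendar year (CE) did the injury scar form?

7 rings formed after the injury scar.
The ring at the bark edge is 1925 CE, so the injury scar dates to 1925 − 7 = 1918 CE.

1918 CE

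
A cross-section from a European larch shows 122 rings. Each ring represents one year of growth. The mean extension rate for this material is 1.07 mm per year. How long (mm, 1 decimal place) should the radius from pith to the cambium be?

122 years of growth are recorded.
Predicted length = 1.07 mm/year × 122 years = 130.5 mm.

130.5 mm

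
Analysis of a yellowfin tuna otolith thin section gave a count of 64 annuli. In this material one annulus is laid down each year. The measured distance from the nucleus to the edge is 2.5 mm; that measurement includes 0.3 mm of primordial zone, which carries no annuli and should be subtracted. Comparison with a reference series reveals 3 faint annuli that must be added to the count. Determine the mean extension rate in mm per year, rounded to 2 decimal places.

0.03 mm per year

After corrections the count is 64 + 3 = 67 annuli.
Net length = 2.5 − 0.3 = 2.2 mm.
Mean rate = 2.2 mm / 67 years ≈ 0.03 mm per year.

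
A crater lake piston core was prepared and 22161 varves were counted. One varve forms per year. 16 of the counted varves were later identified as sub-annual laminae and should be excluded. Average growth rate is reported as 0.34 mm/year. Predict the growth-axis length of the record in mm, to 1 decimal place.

7529.3 mm

Adjusted count: 22161 − 16 = 22145 varves.
22145 years at 0.34 mm/year gives 0.34 × 22145 = 7529.3 mm.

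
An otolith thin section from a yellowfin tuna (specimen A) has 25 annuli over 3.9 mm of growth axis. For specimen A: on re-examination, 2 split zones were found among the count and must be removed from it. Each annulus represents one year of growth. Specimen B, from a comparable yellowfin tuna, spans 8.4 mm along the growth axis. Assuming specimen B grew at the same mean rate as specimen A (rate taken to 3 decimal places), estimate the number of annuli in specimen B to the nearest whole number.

Specimen A: adjusted count: 25 − 2 = 23 annuli.
A: Mean rate = 3.9 mm / 23 years ≈ 0.170 mm/yr.
B spans 8.4 / 0.170 = 49.41 years ≈ 49 annuli.

49 annuli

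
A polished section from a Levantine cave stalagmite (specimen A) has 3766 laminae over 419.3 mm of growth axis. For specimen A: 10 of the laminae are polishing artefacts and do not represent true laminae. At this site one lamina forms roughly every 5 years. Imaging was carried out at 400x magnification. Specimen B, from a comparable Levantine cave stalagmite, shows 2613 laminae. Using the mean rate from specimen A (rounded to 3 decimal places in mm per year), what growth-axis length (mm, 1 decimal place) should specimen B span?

Specimen A: true lamina count = 3766 − 10 = 3756.
Specimen A: at 5 years per lamina, 3756 × 5 = 18780 years.
A: 419.3 mm over 18780 years gives 419.3 / 18780 ≈ 0.022 mm per year.
Specimen B: multiplying by 5 years per lamina: 2613 × 5 = 13065 years. Length of B = 0.022 × 13065 = 287.4 mm.

287.4 mm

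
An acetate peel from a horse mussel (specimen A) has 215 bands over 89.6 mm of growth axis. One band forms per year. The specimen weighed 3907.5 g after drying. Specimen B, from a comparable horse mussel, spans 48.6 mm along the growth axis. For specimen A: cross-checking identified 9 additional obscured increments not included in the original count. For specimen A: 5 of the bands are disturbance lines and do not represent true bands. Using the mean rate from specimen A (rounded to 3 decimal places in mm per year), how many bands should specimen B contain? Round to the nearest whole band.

119 bands

Specimen A: adjusted count: 215 − 5 + 9 = 219 bands.
A: Mean rate = 89.6 mm / 219 years ≈ 0.409 mm/year.
B spans 48.6 / 0.409 = 118.83 years ≈ 119 bands.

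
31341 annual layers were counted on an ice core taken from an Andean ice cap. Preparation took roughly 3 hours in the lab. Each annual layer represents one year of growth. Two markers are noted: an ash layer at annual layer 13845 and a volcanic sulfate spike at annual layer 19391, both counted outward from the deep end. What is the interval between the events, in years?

5546 years

The two markers are separated by 19391 − 13845 = 5546 annual layers.
That is 5546 years at one annual layer per year.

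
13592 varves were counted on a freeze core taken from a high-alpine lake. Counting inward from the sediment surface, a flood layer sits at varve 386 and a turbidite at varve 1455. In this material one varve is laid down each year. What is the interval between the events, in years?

1069 years

The two markers are separated by 1455 − 386 = 1069 varves.
One varve per year makes the interval 1069 years.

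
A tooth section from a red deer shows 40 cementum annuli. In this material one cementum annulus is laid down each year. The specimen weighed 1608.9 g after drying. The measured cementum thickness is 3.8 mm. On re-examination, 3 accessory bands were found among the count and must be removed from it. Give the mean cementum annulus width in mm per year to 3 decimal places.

0.103 mm per year

After corrections the count is 40 − 3 = 37 cementum annuli.
Extension rate ≈ 3.8 / 37 = 0.103 mm per year.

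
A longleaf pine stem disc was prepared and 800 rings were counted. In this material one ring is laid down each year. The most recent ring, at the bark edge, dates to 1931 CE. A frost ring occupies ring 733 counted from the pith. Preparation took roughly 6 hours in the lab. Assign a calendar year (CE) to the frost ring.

The frost ring sits at ring 733 from the pith, so 800 − 733 = 67 rings formed after it.
The ring at the bark edge is 1931 CE, so the frost ring dates to 1931 − 67 = 1864 CE.

1864 CE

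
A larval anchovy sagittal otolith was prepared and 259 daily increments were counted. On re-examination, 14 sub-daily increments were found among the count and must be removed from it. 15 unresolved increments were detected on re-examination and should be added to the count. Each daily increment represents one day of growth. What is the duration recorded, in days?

Adjusted count: 259 − 14 + 15 = 260 daily increments.
With a one-to-one daily increment periodicity this is 260 days.

260 d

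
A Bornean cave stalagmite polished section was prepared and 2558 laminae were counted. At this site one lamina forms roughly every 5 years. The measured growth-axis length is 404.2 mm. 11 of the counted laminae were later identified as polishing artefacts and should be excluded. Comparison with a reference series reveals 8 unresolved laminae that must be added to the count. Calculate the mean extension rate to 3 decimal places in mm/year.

Correcting the raw count gives 2558 − 11 + 8 = 2555 true laminae.
2555 laminae at 5 years each span 2555 × 5 = 12775 years.
Extension rate ≈ 404.2 / 12775 = 0.032 mm/year.

0.032 mm/year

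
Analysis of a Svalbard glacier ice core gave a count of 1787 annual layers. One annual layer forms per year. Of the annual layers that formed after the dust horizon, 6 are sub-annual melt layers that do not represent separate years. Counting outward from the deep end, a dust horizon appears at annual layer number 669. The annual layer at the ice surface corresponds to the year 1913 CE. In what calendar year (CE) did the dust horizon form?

801 CE

The dust horizon sits at annual layer 669 from the deep end, so 1787 − 669 = 1118 annual layers formed after it.
Excluding 6 false annual layers: 1118 − 6 = 1112.
The annual layer at the ice surface is 1913 CE, so the dust horizon dates to 1913 − 1112 = 801 CE.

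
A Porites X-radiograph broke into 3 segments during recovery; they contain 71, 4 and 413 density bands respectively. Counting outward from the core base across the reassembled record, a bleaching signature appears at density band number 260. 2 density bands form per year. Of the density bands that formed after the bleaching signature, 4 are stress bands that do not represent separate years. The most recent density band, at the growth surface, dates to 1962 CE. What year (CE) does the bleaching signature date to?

1850 CE

Total density bands = 71 + 4 + 413 = 488.
488 − 260 = 228 density bands lie beyond the bleaching signature toward the growth surface.
Removing the 4 false density bands leaves 228 − 4 = 224 true density bands beyond the bleaching signature.
With 2 density bands per year, 224 / 2 = 112 years.
1962 − 112 = 1850 CE.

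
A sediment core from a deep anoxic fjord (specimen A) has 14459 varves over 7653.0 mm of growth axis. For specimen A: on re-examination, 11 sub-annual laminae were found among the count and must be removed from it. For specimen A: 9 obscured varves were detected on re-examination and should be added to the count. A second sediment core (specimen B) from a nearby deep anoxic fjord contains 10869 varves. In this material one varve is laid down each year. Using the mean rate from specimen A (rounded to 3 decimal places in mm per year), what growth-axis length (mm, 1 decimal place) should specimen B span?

Specimen A: adjusted count: 14459 − 11 + 9 = 14457 varves.
A: 7653.0 mm over 14457 years gives 7653.0 / 14457 ≈ 0.529 mm/yr.
Length of B = 0.529 × 10869 = 5749.7 mm.

5749.7 mm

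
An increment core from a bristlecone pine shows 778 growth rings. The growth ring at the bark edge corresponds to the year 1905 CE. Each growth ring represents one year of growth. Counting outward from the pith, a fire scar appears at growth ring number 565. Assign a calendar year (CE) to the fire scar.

Between growth ring 565 and the bark edge there are 778 − 565 = 213 growth rings.
Counting back 213 years from 1905 CE places the fire scar in 1905 − 213 = 1692 CE.

1692 CE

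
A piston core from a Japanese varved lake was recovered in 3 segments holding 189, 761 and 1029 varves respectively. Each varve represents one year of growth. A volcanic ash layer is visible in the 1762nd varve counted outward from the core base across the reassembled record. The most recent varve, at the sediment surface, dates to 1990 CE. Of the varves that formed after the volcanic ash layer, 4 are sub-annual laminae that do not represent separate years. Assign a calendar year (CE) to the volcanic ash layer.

1777 CE

Total varves = 189 + 761 + 1029 = 1979.
The volcanic ash layer sits at varve 1762 from the core base, so 1979 − 1762 = 217 varves formed after it.
Removing the 4 false varves leaves 217 − 4 = 213 true varves beyond the volcanic ash layer.
The varve at the sediment surface is 1990 CE, so the volcanic ash layer dates to 1990 − 213 = 1777 CE.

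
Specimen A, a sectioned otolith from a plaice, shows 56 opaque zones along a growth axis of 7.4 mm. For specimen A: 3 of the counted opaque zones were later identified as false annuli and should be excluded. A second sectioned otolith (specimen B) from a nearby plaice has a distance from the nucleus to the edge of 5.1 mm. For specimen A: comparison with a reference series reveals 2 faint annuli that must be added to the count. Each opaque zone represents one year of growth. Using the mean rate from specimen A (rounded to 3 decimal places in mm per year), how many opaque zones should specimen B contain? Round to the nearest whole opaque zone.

38 opaque zones

Specimen A: correcting the raw count gives 56 − 3 + 2 = 55 true opaque zones.
A: Extension rate ≈ 7.4 / 55 = 0.135 mm/yr.
For B, 5.1 / 0.135 = 37.78 years ≈ 38 opaque zones.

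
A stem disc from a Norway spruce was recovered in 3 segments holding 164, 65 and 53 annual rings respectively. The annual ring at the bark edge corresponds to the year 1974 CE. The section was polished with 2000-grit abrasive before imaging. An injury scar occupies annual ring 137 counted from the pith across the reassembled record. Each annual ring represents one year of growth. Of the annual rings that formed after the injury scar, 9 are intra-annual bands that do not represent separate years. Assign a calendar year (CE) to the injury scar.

Total annual rings = 164 + 65 + 53 = 282.
The injury scar sits at annual ring 137 from the pith, so 282 − 137 = 145 annual rings formed after it.
145 − 9 false = 136 true annual rings after the injury scar.
The annual ring at the bark edge is 1974 CE, so the injury scar dates to 1974 − 136 = 1838 CE.

1838 CE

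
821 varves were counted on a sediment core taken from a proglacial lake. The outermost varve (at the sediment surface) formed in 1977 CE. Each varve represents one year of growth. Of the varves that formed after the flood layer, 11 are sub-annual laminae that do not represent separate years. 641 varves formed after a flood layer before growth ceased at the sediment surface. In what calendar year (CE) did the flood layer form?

1347 CE

641 varves post-date the flood layer.
Excluding 11 false varves: 641 − 11 = 630.
Counting back 630 years from 1977 CE places the flood layer in 1977 − 630 = 1347 CE.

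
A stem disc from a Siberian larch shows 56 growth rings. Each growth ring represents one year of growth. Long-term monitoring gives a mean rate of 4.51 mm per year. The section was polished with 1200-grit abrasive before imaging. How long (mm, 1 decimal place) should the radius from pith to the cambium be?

252.6 mm

The record spans 56 years at 4.51 mm per year.
Length ≈ 4.51 × 56 = 252.6 mm.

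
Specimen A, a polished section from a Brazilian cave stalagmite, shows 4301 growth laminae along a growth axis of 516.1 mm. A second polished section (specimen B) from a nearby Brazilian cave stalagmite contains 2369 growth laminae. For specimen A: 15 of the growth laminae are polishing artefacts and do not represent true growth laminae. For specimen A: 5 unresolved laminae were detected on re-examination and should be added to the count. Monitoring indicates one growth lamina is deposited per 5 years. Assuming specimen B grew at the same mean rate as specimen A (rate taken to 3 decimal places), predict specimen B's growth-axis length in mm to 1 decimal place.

284.3 mm

Specimen A: after corrections the count is 4301 − 15 + 5 = 4291 growth laminae.
Specimen A: 4291 growth laminae at 5 years each span 4291 × 5 = 21455 years.
A: Mean rate = 516.1 mm / 21455 years ≈ 0.024 mm/year.
Specimen B: at 5 years per growth lamina, 2369 × 5 = 11845 years. Length of B = 0.024 × 11845 = 284.3 mm.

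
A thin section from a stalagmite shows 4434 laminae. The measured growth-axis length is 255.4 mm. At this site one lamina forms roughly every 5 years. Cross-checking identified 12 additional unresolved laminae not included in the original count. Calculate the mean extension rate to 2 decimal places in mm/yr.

0.01 mm/yr

Correcting the raw count gives 4434 + 12 = 4446 true laminae.
Multiplying by 5 years per lamina: 4446 × 5 = 22230 years.
Extension rate ≈ 255.4 / 22230 = 0.01 mm/yr.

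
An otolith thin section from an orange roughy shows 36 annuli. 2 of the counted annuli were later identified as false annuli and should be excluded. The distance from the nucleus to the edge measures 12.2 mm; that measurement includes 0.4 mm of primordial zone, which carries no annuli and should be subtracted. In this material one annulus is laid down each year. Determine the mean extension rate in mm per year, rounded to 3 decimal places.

0.347 mm per year

Adjusted count: 36 − 2 = 34 annuli.
Net length = 12.2 − 0.4 = 11.8 mm.
11.8 mm over 34 years gives 11.8 / 34 ≈ 0.347 mm per year.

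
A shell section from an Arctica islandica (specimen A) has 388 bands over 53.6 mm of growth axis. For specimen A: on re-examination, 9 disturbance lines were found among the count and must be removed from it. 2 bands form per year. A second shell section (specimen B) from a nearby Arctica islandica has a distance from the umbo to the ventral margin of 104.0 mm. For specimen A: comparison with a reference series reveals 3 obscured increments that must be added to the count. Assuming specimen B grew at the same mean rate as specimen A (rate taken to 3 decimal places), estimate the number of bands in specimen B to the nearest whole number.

740 bands

Specimen A: correcting the raw count gives 388 − 9 + 3 = 382 true bands.
Specimen A: with 2 bands per year, 382 / 2 = 191 years.
A: 53.6 mm over 191 years gives 53.6 / 191 ≈ 0.281 mm/year.
For B, 104.0 / 0.281 = 370.11 years; at 2 bands per year that is 370.11 × 2 ≈ 740 bands.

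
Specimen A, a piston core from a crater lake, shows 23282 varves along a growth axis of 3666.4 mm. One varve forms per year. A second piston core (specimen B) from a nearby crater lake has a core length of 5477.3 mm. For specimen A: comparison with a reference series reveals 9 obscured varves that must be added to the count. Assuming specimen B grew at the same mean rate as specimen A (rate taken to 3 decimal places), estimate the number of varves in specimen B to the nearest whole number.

Specimen A: adjusted count: 23282 + 9 = 23291 varves.
A: Extension rate ≈ 3666.4 / 23291 = 0.157 mm/yr.
For B, 5477.3 / 0.157 = 34887.26 years ≈ 34887 varves.

34887 varves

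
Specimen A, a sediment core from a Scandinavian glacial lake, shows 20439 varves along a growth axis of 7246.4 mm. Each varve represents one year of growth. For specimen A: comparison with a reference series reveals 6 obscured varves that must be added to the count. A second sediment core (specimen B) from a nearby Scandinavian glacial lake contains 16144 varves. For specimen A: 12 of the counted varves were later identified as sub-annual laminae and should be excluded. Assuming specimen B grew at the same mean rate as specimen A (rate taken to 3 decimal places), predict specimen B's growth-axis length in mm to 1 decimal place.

Specimen A: true varve count = 20439 − 12 + 6 = 20433.
A: 7246.4 mm over 20433 years gives 7246.4 / 20433 ≈ 0.355 mm/yr.
B's length ≈ 0.355 × 16144 = 5731.1 mm.

5731.1 mm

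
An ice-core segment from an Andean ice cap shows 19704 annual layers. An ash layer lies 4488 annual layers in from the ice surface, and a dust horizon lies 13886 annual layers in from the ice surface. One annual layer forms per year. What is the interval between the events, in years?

9398 years

The two markers are separated by 13886 − 4488 = 9398 annual layers.
That is 9398 years at one annual layer per year.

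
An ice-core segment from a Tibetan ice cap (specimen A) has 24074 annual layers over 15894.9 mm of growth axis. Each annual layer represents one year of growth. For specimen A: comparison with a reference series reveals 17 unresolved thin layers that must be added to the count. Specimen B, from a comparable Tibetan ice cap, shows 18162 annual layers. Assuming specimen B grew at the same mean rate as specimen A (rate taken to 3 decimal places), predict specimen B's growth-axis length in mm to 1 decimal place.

11986.9 mm

Specimen A: adjusted count: 24074 + 17 = 24091 annual layers.
A: Mean rate = 15894.9 mm / 24091 years ≈ 0.660 mm per year.
For B, 0.660 mm/year × 18162 years = 11986.9 mm.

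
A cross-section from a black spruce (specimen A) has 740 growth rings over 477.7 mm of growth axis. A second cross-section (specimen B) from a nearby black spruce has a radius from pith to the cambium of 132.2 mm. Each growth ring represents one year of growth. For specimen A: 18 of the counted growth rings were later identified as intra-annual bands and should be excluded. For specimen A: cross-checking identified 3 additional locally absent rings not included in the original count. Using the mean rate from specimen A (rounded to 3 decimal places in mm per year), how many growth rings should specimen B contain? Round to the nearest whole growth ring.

201 growth rings

Specimen A: correcting the raw count gives 740 − 18 + 3 = 725 true growth rings.
A: Mean rate = 477.7 mm / 725 years ≈ 0.659 mm/yr.
Specimen B: 132.2 mm / 0.659 mm per year = 200.61 years ≈ 201 growth rings.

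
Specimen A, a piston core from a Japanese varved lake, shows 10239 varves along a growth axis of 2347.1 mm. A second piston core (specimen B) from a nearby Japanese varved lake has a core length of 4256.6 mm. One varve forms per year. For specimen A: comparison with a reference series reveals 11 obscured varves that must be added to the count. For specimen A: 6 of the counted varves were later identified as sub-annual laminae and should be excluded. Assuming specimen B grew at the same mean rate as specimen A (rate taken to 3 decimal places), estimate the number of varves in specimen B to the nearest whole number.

Specimen A: after corrections the count is 10239 − 6 + 11 = 10244 varves.
A: 2347.1 mm over 10244 years gives 2347.1 / 10244 ≈ 0.229 mm/yr.
Specimen B: 4256.6 mm / 0.229 mm per year = 18587.77 years ≈ 18588 varves.

18588 varves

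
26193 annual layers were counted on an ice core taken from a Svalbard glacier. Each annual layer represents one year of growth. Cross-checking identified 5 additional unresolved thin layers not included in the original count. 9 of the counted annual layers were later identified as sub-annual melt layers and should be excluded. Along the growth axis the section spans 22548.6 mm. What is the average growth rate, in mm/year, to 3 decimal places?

Adjusted count: 26193 − 9 + 5 = 26189 annual layers.
Extension rate ≈ 22548.6 / 26189 = 0.861 mm/year.

0.861 mm/year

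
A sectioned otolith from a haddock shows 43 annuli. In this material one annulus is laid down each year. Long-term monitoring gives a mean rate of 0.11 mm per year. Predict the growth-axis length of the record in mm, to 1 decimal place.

43 years of growth are recorded.
Length ≈ 0.11 × 43 = 4.7 mm.

4.7 mm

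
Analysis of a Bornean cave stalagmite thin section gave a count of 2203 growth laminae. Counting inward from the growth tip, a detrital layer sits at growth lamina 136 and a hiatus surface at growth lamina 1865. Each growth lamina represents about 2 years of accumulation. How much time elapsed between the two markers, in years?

3458 years

1865 − 136 = 1729 growth laminae lie between the two events.
At 2 years per growth lamina, 1729 × 2 = 3458 years.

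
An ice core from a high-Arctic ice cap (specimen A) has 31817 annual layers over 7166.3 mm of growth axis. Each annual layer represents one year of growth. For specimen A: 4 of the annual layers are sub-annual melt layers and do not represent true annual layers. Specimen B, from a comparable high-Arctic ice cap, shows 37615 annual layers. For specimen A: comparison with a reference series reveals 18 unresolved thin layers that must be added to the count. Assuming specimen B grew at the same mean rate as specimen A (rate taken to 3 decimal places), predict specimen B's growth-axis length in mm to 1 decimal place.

Specimen A: correcting the raw count gives 31817 − 4 + 18 = 31831 true annual layers.
A: Extension rate ≈ 7166.3 / 31831 = 0.225 mm per year.
Length of B = 0.225 × 37615 = 8463.4 mm.

8463.4 mm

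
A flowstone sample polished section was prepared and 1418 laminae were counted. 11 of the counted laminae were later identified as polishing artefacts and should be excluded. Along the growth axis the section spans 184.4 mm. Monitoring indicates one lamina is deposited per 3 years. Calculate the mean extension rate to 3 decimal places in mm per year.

0.044 mm per year

Adjusted count: 1418 − 11 = 1407 laminae.
Multiplying by 3 years per lamina: 1407 × 3 = 4221 years.
184.4 mm over 4221 years gives 184.4 / 4221 ≈ 0.044 mm per year.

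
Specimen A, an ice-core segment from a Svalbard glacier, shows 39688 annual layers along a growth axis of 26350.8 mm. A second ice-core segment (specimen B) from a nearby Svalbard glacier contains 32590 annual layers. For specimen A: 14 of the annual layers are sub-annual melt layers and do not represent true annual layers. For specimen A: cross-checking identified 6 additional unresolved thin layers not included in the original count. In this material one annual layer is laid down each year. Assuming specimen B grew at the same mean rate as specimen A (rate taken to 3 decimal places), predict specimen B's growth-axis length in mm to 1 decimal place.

21639.8 mm

Specimen A: correcting the raw count gives 39688 − 14 + 6 = 39680 true annual layers.
A: 26350.8 mm over 39680 years gives 26350.8 / 39680 ≈ 0.664 mm per year.
Length of B = 0.664 × 32590 = 21639.8 mm.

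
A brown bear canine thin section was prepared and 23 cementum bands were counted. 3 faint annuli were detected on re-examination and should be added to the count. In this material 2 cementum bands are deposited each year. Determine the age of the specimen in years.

After corrections the count is 23 + 3 = 26 cementum bands.
Dividing by 2 cementum bands per year: 26 / 2 = 13 years.

13 yr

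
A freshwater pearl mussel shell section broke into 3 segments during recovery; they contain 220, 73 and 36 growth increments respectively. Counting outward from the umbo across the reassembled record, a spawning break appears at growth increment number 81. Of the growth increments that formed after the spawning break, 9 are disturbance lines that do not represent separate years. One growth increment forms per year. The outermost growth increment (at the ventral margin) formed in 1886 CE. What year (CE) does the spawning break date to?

1647 CE

Total growth increments = 220 + 73 + 36 = 329.
329 − 81 = 248 growth increments lie beyond the spawning break toward the ventral margin.
Removing the 9 false growth increments leaves 248 − 9 = 239 true growth increments beyond the spawning break.
The growth increment at the ventral margin is 1886 CE, so the spawning break dates to 1886 − 239 = 1647 CE.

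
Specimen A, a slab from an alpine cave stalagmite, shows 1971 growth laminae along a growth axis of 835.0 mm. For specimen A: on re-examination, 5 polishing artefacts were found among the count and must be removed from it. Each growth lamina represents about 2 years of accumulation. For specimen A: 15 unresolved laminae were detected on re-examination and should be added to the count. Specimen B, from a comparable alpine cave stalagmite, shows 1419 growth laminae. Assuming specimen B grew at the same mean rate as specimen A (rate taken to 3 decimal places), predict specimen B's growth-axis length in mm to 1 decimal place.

Specimen A: after corrections the count is 1971 − 5 + 15 = 1981 growth laminae.
Specimen A: multiplying by 2 years per growth lamina: 1981 × 2 = 3962 years.
A: Mean rate = 835.0 mm / 3962 years ≈ 0.211 mm per year.
Specimen B: multiplying by 2 years per growth lamina: 1419 × 2 = 2838 years. B's length ≈ 0.211 × 2838 = 598.8 mm.

598.8 mm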